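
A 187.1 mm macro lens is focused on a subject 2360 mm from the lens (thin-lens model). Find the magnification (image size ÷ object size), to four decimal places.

Thin lens: 1/f = 1/dₒ + 1/dᵢ → 1/dᵢ = 1/187.1 − 1/2360 = 0.0049210 mm⁻¹, so dᵢ ≈ 203.2105 mm.
Magnification m = dᵢ/dₒ = 203.2105/2360 ≈ 0.08611.

0.0861×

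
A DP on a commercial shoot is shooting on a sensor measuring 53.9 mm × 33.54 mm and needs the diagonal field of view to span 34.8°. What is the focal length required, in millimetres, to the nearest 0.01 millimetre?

101.29 mm

Sensor diagonal = √(53.9² + 33.54²) = √4030.1416 ≈ 63.4834 mm.
From α = 2·arctan(d/2f) we get f = d / (2·tan(α/2)).
With d = 63.4834 mm and α/2 = 17.4°, tan(α/2) ≈ 0.31338, so f ≈ 63.4834 / 0.62676 ≈ 101.2879 mm.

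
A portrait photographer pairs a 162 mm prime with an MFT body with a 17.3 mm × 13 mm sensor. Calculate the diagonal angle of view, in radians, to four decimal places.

0.1334 rad

Sensor diagonal = √(17.3² + 13²) = √468.2900 ≈ 21.6400 mm.
Angle of view α = 2·arctan(d/2f) with d = 21.6400 mm and f = 162 mm.
d/2f = 0.06679; arctan(0.06679) ≈ 0.0667 rad, so α ≈ 0.1334 rad.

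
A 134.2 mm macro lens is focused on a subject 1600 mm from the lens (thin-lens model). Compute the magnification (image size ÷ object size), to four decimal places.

Thin lens: 1/f = 1/dₒ + 1/dᵢ → 1/dᵢ = 1/134.2 − 1/1600 = 0.0068266 mm⁻¹, so dᵢ ≈ 146.4866 mm.
Magnification m = dᵢ/dₒ = 146.4866/1600 ≈ 0.09155.

0.0916×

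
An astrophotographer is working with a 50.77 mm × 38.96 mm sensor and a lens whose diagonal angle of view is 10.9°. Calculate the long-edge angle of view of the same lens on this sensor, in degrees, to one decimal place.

Sensor diagonal = √(50.77² + 38.96²) = √4095.4745 ≈ 63.9959 mm.
From the diagonal AOV: f = 63.9959 / (2·tan(5.45°)) = 63.9959 / 0.19082 ≈ 335.3788 mm.
Long-edge AOV = 2·arctan(50.77 / (2 × 335.3788)) = 2·arctan(0.07569) ≈ 8.6570°.

8.7°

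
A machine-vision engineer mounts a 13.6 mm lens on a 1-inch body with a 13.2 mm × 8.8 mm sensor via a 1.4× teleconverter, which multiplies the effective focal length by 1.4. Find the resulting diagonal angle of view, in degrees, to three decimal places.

45.234°

Effective focal length f = 13.6 × 1.4 = 19.04 mm.
Sensor diagonal = √(13.2² + 8.8²) = √251.6800 ≈ 15.8644 mm.
α = 2·arctan(15.864 / (2 × 19.04)) = 2·arctan(0.41661) ≈ 45.2340°.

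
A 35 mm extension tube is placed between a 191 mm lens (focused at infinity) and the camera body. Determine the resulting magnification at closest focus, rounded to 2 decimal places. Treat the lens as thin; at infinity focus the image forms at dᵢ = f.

The tube moves the image plane from f to f + e, so dᵢ = 191 + 35 = 226 mm. Focus is achieved when 1/f = 1/dₒ + 1/dᵢ, giving dₒ = 1/(1/f − 1/(f+e)).
Magnification m = dᵢ/dₒ = (f+e)·(1/f − 1/(f+e)) = e/f = 35/191 ≈ 0.1832.

0.18×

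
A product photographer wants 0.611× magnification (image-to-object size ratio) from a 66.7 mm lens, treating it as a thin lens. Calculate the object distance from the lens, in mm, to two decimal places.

With m = dᵢ/dₒ and 1/f = 1/dₒ + 1/dᵢ, substituting dᵢ = m·dₒ gives 1/f = (1 + 1/m)/dₒ, hence dₒ = f·(1 + 1/m).
dₒ = 66.7 × (1 + 1/0.611) = 66.7 × 2.63666 ≈ 175.865 mm.

175.87 mm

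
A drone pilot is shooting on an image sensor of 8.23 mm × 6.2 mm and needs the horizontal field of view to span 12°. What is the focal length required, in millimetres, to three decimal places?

From α = 2·arctan(w/2f) we get f = w / (2·tan(α/2)).
With w = 8.23 mm and α/2 = 6°, tan(α/2) ≈ 0.10510, so f ≈ 8.23 / 0.21021 ≈ 39.1516 mm.

39.152 mm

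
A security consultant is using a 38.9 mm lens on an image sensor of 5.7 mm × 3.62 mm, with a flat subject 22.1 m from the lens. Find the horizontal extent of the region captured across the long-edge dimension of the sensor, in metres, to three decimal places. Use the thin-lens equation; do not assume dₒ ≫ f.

dₒ: 22.1 m = 22100 mm.
Similar triangles through the lens centre give W/dₒ = w/dᵢ; with 1/f = 1/dₒ + 1/dᵢ this gives W = w·(dₒ − f)/f.
W = 5.7 mm × (22100 − 38.9) / 38.9 = 5.7 × 567.1234 ≈ 3232.603 mm = 3.2326 m.

3.233 m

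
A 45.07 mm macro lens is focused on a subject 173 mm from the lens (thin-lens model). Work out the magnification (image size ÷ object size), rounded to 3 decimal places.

Thin lens: 1/f = 1/dₒ + 1/dᵢ → 1/dᵢ = 1/45.07 − 1/173 = 0.0164074 mm⁻¹, so dᵢ ≈ 60.9483 mm.
Magnification m = dᵢ/dₒ = 60.9483/173 ≈ 0.35230.

0.352×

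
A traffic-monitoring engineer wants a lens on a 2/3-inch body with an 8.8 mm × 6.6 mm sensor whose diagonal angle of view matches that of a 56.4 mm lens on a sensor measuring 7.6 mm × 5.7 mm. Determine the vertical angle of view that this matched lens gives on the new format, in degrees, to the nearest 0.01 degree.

Sensor diagonal = √(7.6² + 5.7²) = √90.2500 ≈ 9.5000 mm.
Sensor diagonal = √(8.8² + 6.6²) = √121.0000 ≈ 11.0000 mm.
Equal diagonal AOV ⇒ f₂ = f₁ · 11.0000/9.5000 = 56.4 × 1.15789 ≈ 65.3053 mm.
Vertical AOV on the new format = 2·arctan(6.6 / (2 × 65.3053)) = 2·arctan(0.05053) ≈ 5.7856°.

5.79°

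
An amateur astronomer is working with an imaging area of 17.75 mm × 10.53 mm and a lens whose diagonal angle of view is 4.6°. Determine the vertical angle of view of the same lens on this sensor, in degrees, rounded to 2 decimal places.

2.35°

Sensor diagonal = √(17.75² + 10.53²) = √425.9434 ≈ 20.6384 mm.
From the diagonal AOV: f = 20.6384 / (2·tan(2.3°)) = 20.6384 / 0.08033 ≈ 256.9256 mm.
Vertical AOV = 2·arctan(10.53 / (2 × 256.9256)) = 2·arctan(0.02049) ≈ 2.3479°.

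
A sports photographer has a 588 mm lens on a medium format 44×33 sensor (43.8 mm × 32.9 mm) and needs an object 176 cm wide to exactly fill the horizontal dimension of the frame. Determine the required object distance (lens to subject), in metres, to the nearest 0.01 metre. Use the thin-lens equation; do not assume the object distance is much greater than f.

W: 176 cm = 1760 mm.
Magnification m = w/W = dᵢ/dₒ; combined with 1/f = 1/dₒ + 1/dᵢ this gives dₒ = f·(1 + W/w).
dₒ = 588 mm × (1 + 1760/43.8) = 588 × 41.1826 ≈ 24215.397 mm = 24.2154 m.

24.22 m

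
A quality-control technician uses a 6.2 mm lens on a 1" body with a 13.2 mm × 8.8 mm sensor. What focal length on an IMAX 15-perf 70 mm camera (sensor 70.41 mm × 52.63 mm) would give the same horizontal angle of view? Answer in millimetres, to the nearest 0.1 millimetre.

Equal angle of view means equal width/f ratio, so f₂ = f₁ · (width₂/width₁) = 6.2 × 70.41/13.2.
f₂ = 6.2 × 5.33409 ≈ 33.071 mm.

33.1 mm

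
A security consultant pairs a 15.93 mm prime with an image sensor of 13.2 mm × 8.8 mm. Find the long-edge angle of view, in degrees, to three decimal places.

45.010°

Angle of view α = 2·arctan(w/2f) with w = 13.2 mm and f = 15.93 mm.
w/2f = 0.41431; arctan(0.41431) ≈ 22.5048°, so α ≈ 45.0097°.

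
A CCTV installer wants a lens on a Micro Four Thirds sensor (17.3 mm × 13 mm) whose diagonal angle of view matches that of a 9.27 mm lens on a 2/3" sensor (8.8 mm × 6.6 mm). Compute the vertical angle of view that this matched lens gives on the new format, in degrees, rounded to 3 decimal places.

Sensor diagonal = √(8.8² + 6.6²) = √121.0000 ≈ 11.0000 mm.
Sensor diagonal = √(17.3² + 13²) = √468.2900 ≈ 21.6400 mm.
Equal diagonal AOV ⇒ f₂ = f₁ · 21.6400/11.0000 = 9.27 × 1.96727 ≈ 18.2366 mm.
Vertical AOV on the new format = 2·arctan(13 / (2 × 18.2366)) = 2·arctan(0.35643) ≈ 39.2347°.

39.235°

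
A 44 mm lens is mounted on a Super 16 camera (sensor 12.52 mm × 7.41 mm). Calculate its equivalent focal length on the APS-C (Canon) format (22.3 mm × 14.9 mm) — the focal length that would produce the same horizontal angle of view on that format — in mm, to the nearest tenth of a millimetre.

Equal angle of view means equal width/f ratio, so f₂ = f₁ · (width₂/width₁) = 44 × 22.3/12.52.
f₂ = 44 × 1.78115 ≈ 78.371 mm.

78.4 mm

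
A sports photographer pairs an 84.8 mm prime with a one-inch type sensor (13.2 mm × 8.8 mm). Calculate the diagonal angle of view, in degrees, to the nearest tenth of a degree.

10.7°

Sensor diagonal = √(13.2² + 8.8²) = √251.6800 ≈ 15.8644 mm.
Angle of view α = 2·arctan(d/2f) with d = 15.8644 mm and f = 84.8 mm.
d/2f = 0.09354; arctan(0.09354) ≈ 5.3439°, so α ≈ 10.6878°.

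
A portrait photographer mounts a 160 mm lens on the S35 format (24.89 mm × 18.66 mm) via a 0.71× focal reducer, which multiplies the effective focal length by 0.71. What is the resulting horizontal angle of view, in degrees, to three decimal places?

12.504°

Effective focal length f = 160 × 0.71 = 113.6 mm.
α = 2·arctan(24.89 / (2 × 113.6)) = 2·arctan(0.10955) ≈ 12.5038°.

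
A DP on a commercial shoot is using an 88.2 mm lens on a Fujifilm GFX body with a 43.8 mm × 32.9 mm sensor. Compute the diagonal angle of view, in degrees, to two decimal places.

34.50°

Sensor diagonal = √(43.8² + 32.9²) = √3000.8500 ≈ 54.7800 mm.
Angle of view α = 2·arctan(d/2f) with d = 54.7800 mm and f = 88.2 mm.
d/2f = 0.31054; arctan(0.31054) ≈ 17.2519°, so α ≈ 34.5038°.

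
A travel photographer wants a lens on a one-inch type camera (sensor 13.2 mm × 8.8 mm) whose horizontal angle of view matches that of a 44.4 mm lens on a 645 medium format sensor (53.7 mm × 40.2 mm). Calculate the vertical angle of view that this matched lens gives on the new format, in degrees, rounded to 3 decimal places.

Equal horizontal AOV ⇒ f₂ = f₁ · 13.2/53.7 = 44.4 × 0.24581 ≈ 10.9140 mm.
Vertical AOV on the new format = 2·arctan(8.8 / (2 × 10.9140)) = 2·arctan(0.40315) ≈ 43.9140°.

43.914°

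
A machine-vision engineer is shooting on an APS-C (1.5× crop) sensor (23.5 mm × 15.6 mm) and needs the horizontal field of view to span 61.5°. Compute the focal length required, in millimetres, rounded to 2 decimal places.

19.75 mm

From α = 2·arctan(w/2f) we get f = w / (2·tan(α/2)).
With w = 23.5 mm and α/2 = 30.75°, tan(α/2) ≈ 0.59494, so f ≈ 23.5 / 1.18987 ≈ 19.7500 mm.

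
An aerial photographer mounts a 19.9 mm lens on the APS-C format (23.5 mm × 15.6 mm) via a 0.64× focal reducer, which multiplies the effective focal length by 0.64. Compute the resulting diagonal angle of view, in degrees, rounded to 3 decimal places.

Effective focal length f = 19.9 × 0.64 = 12.736 mm.
Sensor diagonal = √(23.5² + 15.6²) = √795.6100 ≈ 28.2066 mm.
α = 2·arctan(28.207 / (2 × 12.736)) = 2·arctan(1.10736) ≈ 95.8326°.

95.833°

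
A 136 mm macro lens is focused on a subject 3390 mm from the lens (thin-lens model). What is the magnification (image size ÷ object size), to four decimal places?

Thin lens: 1/f = 1/dₒ + 1/dᵢ → 1/dᵢ = 1/136 − 1/3390 = 0.0070580 mm⁻¹, so dᵢ ≈ 141.6841 mm.
Magnification m = dᵢ/dₒ = 141.6841/3390 ≈ 0.04179.

0.0418×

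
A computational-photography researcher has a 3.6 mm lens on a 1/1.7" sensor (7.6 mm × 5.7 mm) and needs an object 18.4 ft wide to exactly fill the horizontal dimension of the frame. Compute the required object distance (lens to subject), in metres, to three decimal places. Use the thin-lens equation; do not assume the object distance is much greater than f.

2.660 m

W: 18.4 ft × 304.8 mm/ft = 5608.32 mm.
Magnification m = w/W = dᵢ/dₒ; combined with 1/f = 1/dₒ + 1/dᵢ this gives dₒ = f·(1 + W/w).
dₒ = 3.6 mm × (1 + 5608.32/7.6) = 3.6 × 738.9368 ≈ 2660.173 mm = 2.66017 m.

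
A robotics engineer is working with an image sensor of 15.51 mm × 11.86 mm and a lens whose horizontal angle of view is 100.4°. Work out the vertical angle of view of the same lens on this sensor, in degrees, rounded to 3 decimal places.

From the horizontal AOV: f = 15.51 / (2·tan(50.2°)) = 15.51 / 2.40047 ≈ 6.4612 mm.
Vertical AOV = 2·arctan(11.86 / (2 × 6.4612)) = 2·arctan(0.91778) ≈ 85.0904°.

85.090°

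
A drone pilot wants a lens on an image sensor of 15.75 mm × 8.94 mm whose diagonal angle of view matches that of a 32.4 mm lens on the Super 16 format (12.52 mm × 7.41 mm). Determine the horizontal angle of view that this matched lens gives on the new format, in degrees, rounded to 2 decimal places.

22.10°

Sensor diagonal = √(12.52² + 7.41²) = √211.6585 ≈ 14.5485 mm.
Sensor diagonal = √(15.75² + 8.94²) = √327.9861 ≈ 18.1104 mm.
Equal diagonal AOV ⇒ f₂ = f₁ · 18.1104/14.5485 = 32.4 × 1.24483 ≈ 40.3325 mm.
Horizontal AOV on the new format = 2·arctan(15.75 / (2 × 40.3325)) = 2·arctan(0.19525) ≈ 22.0962°.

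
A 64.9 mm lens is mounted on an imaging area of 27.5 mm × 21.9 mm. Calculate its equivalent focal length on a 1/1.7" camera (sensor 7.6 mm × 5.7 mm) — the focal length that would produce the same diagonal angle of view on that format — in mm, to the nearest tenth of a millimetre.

Sensor diagonal = √(27.5² + 21.9²) = √1235.8600 ≈ 35.1548 mm.
Sensor diagonal = √(7.6² + 5.7²) = √90.2500 ≈ 9.5000 mm.
Equal angle of view means equal diagonal/f ratio, so f₂ = f₁ · (diagonal₂/diagonal₁) = 64.9 × 9.5000/35.1548.
f₂ = 64.9 × 0.27023 ≈ 17.538 mm.

17.5 mm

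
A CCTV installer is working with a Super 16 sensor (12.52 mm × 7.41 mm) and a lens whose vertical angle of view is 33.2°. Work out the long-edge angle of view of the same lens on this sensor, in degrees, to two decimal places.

53.47°

From the vertical AOV: f = 7.41 / (2·tan(16.6°)) = 7.41 / 0.59623 ≈ 12.4282 mm.
Long-edge AOV = 2·arctan(12.52 / (2 × 12.4282)) = 2·arctan(0.50369) ≈ 53.4683°.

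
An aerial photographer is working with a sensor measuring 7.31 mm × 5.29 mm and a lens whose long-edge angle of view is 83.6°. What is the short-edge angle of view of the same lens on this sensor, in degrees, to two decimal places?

65.81°

From the long-edge AOV: f = 7.31 / (2·tan(41.8°)) = 7.31 / 1.78821 ≈ 4.0879 mm.
Short-edge AOV = 2·arctan(5.29 / (2 × 4.0879)) = 2·arctan(0.64703) ≈ 65.8083°.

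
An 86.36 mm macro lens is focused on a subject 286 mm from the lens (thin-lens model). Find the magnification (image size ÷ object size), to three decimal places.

0.433×

Thin lens: 1/f = 1/dₒ + 1/dᵢ → 1/dᵢ = 1/86.36 − 1/286 = 0.0080829 mm⁻¹, so dᵢ ≈ 123.7175 mm.
Magnification m = dᵢ/dₒ = 123.7175/286 ≈ 0.43258.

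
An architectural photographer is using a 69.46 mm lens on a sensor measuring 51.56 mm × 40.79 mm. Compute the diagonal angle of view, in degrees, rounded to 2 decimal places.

Sensor diagonal = √(51.56² + 40.79²) = √4322.2577 ≈ 65.7439 mm.
Angle of view α = 2·arctan(d/2f) with d = 65.7439 mm and f = 69.46 mm.
d/2f = 0.47325; arctan(0.47325) ≈ 25.3258°, so α ≈ 50.6517°.

50.65°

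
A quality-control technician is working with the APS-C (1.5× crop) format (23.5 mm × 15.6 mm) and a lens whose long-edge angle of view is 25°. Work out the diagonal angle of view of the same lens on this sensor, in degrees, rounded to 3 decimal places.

From the long-edge AOV: f = 23.5 / (2·tan(12.5°)) = 23.5 / 0.44339 ≈ 53.0008 mm.
Sensor diagonal = √(23.5² + 15.6²) = √795.6100 ≈ 28.2066 mm.
Diagonal AOV = 2·arctan(28.2066 / (2 × 53.0008)) = 2·arctan(0.26610) ≈ 29.8017°.

29.802°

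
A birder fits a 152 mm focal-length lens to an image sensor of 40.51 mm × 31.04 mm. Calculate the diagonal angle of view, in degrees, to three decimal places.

19.060°

Sensor diagonal = √(40.51² + 31.04²) = √2604.5417 ≈ 51.0347 mm.
Angle of view α = 2·arctan(d/2f) with d = 51.0347 mm and f = 152 mm.
d/2f = 0.16788; arctan(0.16788) ≈ 9.5298°, so α ≈ 19.0596°.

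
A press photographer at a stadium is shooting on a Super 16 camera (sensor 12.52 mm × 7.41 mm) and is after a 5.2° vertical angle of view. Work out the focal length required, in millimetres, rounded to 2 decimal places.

From α = 2·arctan(h/2f) we get f = h / (2·tan(α/2)).
With h = 7.41 mm and α/2 = 2.6°, tan(α/2) ≈ 0.04541, so f ≈ 7.41 / 0.09082 ≈ 81.5904 mm.

81.59 mm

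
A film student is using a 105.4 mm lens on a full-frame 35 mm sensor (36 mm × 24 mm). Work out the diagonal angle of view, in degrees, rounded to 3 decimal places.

23.198°

Sensor diagonal = √(36² + 24²) = √1872.0000 ≈ 43.2666 mm.
Angle of view α = 2·arctan(d/2f) with d = 43.2666 mm and f = 105.4 mm.
d/2f = 0.20525; arctan(0.20525) ≈ 11.5988°, so α ≈ 23.1977°.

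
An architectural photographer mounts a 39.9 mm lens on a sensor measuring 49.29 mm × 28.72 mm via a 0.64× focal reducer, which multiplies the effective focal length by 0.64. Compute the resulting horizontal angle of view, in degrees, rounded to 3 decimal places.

87.966°

Effective focal length f = 39.9 × 0.64 = 25.536 mm.
α = 2·arctan(49.29 / (2 × 25.536)) = 2·arctan(0.96511) ≈ 87.9656°.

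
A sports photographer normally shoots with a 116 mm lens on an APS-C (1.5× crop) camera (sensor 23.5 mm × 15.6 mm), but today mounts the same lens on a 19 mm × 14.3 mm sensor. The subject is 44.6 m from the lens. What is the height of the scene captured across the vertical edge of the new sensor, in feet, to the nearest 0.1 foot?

The focal length stays 116 mm; the relevant sensor dimension is now h = 14.3 mm. Object distance dₒ = 44.6 m = 44600 mm.
Thin-lens field height W = h·(dₒ − f)/f = 14.3 × (44600 − 116)/116 ≈ 5483.803 mm = 5483.803/304.8 ft = 17.9915 ft.

18.0 ft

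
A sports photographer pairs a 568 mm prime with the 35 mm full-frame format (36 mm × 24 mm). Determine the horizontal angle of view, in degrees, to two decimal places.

Angle of view α = 2·arctan(w/2f) with w = 36 mm and f = 568 mm.
w/2f = 0.03169; arctan(0.03169) ≈ 1.8151°, so α ≈ 3.6302°.

3.63°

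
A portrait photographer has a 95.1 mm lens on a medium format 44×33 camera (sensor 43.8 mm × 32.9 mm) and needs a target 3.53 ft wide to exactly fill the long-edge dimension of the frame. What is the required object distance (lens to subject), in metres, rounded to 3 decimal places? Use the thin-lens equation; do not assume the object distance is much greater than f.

W: 3.53 ft × 304.8 mm/ft = 1075.94 mm.
Magnification m = w/W = dᵢ/dₒ; combined with 1/f = 1/dₒ + 1/dᵢ this gives dₒ = f·(1 + W/w).
dₒ = 95.1 mm × (1 + 1075.94/43.8) = 95.1 × 25.5649 ≈ 2431.225 mm = 2.43122 m.

2.431 m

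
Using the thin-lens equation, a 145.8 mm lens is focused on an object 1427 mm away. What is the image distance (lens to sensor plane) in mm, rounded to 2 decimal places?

1/dᵢ = 1/f − 1/dₒ = 1/145.8 − 1/1427 = 0.0061579 mm⁻¹.
dᵢ = 1/0.0061579 ≈ 162.3920 mm.

162.39 mm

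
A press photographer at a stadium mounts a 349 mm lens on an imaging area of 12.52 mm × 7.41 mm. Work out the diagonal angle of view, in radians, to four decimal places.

0.0417 rad

Sensor diagonal = √(12.52² + 7.41²) = √211.6585 ≈ 14.5485 mm.
Angle of view α = 2·arctan(d/2f) with d = 14.5485 mm and f = 349 mm.
d/2f = 0.02084; arctan(0.02084) ≈ 0.0208 rad, so α ≈ 0.0417 rad.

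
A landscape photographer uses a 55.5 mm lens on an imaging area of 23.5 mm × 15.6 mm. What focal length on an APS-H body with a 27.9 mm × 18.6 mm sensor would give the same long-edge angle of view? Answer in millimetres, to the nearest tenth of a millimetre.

65.9 mm

Equal angle of view means equal width/f ratio, so f₂ = f₁ · (width₂/width₁) = 55.5 × 27.9/23.5.
f₂ = 55.5 × 1.18723 ≈ 65.891 mm.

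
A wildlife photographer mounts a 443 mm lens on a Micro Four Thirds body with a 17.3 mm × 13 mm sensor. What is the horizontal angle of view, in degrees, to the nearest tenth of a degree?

2.2°

Angle of view α = 2·arctan(w/2f) with w = 17.3 mm and f = 443 mm.
w/2f = 0.01953; arctan(0.01953) ≈ 1.1186°, so α ≈ 2.2372°.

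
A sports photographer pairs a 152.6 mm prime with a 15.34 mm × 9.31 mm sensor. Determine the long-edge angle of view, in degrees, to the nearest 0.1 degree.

5.8°

Angle of view α = 2·arctan(w/2f) with w = 15.34 mm and f = 152.6 mm.
w/2f = 0.05026; arctan(0.05026) ≈ 2.8774°, so α ≈ 5.7548°.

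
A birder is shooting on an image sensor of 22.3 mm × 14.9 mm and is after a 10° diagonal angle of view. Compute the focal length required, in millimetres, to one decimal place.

153.3 mm

Sensor diagonal = √(22.3² + 14.9²) = √719.3000 ≈ 26.8198 mm.
From α = 2·arctan(d/2f) we get f = d / (2·tan(α/2)).
With d = 26.8198 mm and α/2 = 5°, tan(α/2) ≈ 0.08749, so f ≈ 26.8198 / 0.17498 ≈ 153.2757 mm.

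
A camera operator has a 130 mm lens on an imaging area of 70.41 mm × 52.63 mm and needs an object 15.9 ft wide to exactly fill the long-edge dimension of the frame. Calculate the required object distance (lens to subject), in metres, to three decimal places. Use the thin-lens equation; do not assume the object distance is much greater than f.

W: 15.9 ft × 304.8 mm/ft = 4846.32 mm.
Magnification m = w/W = dᵢ/dₒ; combined with 1/f = 1/dₒ + 1/dᵢ this gives dₒ = f·(1 + W/w).
dₒ = 130 mm × (1 + 4846.32/70.41) = 130 × 69.8300 ≈ 9077.899 mm = 9.0779 m.

9.078 m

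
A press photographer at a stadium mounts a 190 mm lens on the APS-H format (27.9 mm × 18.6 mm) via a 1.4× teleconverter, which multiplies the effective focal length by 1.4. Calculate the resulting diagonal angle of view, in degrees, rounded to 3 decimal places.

Effective focal length f = 190 × 1.4 = 266 mm.
Sensor diagonal = √(27.9² + 18.6²) = √1124.3700 ≈ 33.5316 mm.
α = 2·arctan(33.532 / (2 × 266)) = 2·arctan(0.06303) ≈ 7.2131°.

7.213°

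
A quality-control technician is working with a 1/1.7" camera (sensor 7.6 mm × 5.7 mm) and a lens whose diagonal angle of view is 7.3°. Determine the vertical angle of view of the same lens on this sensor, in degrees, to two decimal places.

Sensor diagonal = √(7.6² + 5.7²) = √90.2500 ≈ 9.5000 mm.
From the diagonal AOV: f = 9.5000 / (2·tan(3.65°)) = 9.5000 / 0.12758 ≈ 74.4621 mm.
Vertical AOV = 2·arctan(5.7 / (2 × 74.4621)) = 2·arctan(0.03827) ≈ 4.3838°.

4.38°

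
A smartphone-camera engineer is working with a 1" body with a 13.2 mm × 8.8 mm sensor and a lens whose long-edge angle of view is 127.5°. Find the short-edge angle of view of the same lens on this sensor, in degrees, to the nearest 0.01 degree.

From the long-edge AOV: f = 13.2 / (2·tan(63.75°)) = 13.2 / 4.05560 ≈ 3.2548 mm.
Short-edge AOV = 2·arctan(8.8 / (2 × 3.2548)) = 2·arctan(1.35187) ≈ 107.0180°.

107.02°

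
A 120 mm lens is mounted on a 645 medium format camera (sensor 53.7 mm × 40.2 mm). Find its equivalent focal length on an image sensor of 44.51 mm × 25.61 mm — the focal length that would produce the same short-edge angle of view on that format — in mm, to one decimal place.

Equal angle of view means equal height/f ratio, so f₂ = f₁ · (height₂/height₁) = 120 × 25.61/40.2.
f₂ = 120 × 0.63706 ≈ 76.448 mm.

76.4 mm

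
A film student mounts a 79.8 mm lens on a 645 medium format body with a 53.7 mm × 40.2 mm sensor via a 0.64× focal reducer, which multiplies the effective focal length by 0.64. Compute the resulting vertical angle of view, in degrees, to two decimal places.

42.97°

Effective focal length f = 79.8 × 0.64 = 51.072 mm.
α = 2·arctan(40.2 / (2 × 51.072)) = 2·arctan(0.39356) ≈ 42.9654°.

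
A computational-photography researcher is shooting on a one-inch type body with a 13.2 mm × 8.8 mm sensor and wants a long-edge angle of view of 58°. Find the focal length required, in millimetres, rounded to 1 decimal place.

From α = 2·arctan(w/2f) we get f = w / (2·tan(α/2)).
With w = 13.2 mm and α/2 = 29°, tan(α/2) ≈ 0.55431, so f ≈ 13.2 / 1.10862 ≈ 11.9067 mm.

11.9 mm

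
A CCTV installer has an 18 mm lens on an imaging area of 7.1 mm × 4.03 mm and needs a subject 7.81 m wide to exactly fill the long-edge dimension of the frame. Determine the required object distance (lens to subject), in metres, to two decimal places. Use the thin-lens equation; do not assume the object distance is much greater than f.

19.82 m

W: 7.81 m = 7810 mm.
Magnification m = w/W = dᵢ/dₒ; combined with 1/f = 1/dₒ + 1/dᵢ this gives dₒ = f·(1 + W/w).
dₒ = 18 mm × (1 + 7810/7.1) = 18 × 1101.0000 ≈ 19818.000 mm = 19.818 m.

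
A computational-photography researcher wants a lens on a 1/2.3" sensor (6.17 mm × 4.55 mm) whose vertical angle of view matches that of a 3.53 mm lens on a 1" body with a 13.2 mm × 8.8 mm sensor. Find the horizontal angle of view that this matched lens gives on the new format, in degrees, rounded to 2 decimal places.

Equal vertical AOV ⇒ f₂ = f₁ · 4.55/8.8 = 3.53 × 0.51705 ≈ 1.8252 mm.
Horizontal AOV on the new format = 2·arctan(6.17 / (2 × 1.8252)) = 2·arctan(1.69025) ≈ 118.7806°.

118.78°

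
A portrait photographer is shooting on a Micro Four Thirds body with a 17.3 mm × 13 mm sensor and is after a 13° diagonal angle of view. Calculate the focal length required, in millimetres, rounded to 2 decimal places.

Sensor diagonal = √(17.3² + 13²) = √468.2900 ≈ 21.6400 mm.
From α = 2·arctan(d/2f) we get f = d / (2·tan(α/2)).
With d = 21.6400 mm and α/2 = 6.5°, tan(α/2) ≈ 0.11394, so f ≈ 21.6400 / 0.22787 ≈ 94.9660 mm.

94.97 mm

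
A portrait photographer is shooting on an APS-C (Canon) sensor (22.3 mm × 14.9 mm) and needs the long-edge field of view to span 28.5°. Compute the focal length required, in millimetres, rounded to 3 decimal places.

43.903 mm

From α = 2·arctan(w/2f) we get f = w / (2·tan(α/2)).
With w = 22.3 mm and α/2 = 14.25°, tan(α/2) ≈ 0.25397, so f ≈ 22.3 / 0.50794 ≈ 43.9032 mm.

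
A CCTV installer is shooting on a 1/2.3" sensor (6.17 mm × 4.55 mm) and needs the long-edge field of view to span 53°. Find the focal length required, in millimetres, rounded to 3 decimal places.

6.188 mm

From α = 2·arctan(w/2f) we get f = w / (2·tan(α/2)).
With w = 6.17 mm and α/2 = 26.5°, tan(α/2) ≈ 0.49858, so f ≈ 6.17 / 0.99716 ≈ 6.1876 mm.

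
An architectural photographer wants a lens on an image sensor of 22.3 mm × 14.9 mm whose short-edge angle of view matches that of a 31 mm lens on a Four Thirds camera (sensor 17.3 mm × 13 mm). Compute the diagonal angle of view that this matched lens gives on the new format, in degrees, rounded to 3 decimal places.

Equal short-edge AOV ⇒ f₂ = f₁ · 14.9/13 = 31 × 1.14615 ≈ 35.5308 mm.
Sensor diagonal = √(22.3² + 14.9²) = √719.3000 ≈ 26.8198 mm.
Diagonal AOV on the new format = 2·arctan(26.8198 / (2 × 35.5308)) = 2·arctan(0.37742) ≈ 41.3546°.

41.355°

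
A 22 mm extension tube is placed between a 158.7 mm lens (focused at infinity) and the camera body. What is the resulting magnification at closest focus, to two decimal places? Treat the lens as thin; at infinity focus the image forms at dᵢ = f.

The tube moves the image plane from f to f + e, so dᵢ = 158.7 + 22 = 180.7 mm. Focus is achieved when 1/f = 1/dₒ + 1/dᵢ, giving dₒ = 1/(1/f − 1/(f+e)).
Magnification m = dᵢ/dₒ = (f+e)·(1/f − 1/(f+e)) = e/f = 22/158.7 ≈ 0.1386.

0.14×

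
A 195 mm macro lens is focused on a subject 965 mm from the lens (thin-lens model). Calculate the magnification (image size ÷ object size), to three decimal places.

0.253×

Thin lens: 1/f = 1/dₒ + 1/dᵢ → 1/dᵢ = 1/195 − 1/965 = 0.0040919 mm⁻¹, so dᵢ ≈ 244.3831 mm.
Magnification m = dᵢ/dₒ = 244.3831/965 ≈ 0.25325.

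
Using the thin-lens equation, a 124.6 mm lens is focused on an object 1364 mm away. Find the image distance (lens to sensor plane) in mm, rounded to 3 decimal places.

1/dᵢ = 1/f − 1/dₒ = 1/124.6 − 1/1364 = 0.0072925 mm⁻¹.
dᵢ = 1/0.0072925 ≈ 137.1264 mm.

137.126 mm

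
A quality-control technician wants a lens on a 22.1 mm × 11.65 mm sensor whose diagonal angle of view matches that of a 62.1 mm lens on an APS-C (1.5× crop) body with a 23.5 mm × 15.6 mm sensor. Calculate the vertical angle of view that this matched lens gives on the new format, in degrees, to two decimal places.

Sensor diagonal = √(23.5² + 15.6²) = √795.6100 ≈ 28.2066 mm.
Sensor diagonal = √(22.1² + 11.65²) = √624.1325 ≈ 24.9826 mm.
Equal diagonal AOV ⇒ f₂ = f₁ · 24.9826/28.2066 = 62.1 × 0.88570 ≈ 55.0022 mm.
Vertical AOV on the new format = 2·arctan(11.65 / (2 × 55.0022)) = 2·arctan(0.10590) ≈ 12.0907°.

12.09°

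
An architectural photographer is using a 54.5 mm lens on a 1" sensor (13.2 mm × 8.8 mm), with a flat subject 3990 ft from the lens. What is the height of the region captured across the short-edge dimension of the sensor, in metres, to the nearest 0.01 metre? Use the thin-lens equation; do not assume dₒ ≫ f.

dₒ: 3990 ft × 304.8 mm/ft = 1216151.96 mm.
Similar triangles through the lens centre give W/dₒ = h/dᵢ; with 1/f = 1/dₒ + 1/dᵢ this gives W = h·(dₒ − f)/f.
W = 8.8 mm × (1.21615e+06 − 54.5) / 54.5 = 8.8 × 22313.7149 ≈ 196360.691 mm = 196.361 m.

196.36 m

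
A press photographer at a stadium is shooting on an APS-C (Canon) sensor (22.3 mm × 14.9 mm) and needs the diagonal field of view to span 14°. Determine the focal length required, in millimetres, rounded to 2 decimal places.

Sensor diagonal = √(22.3² + 14.9²) = √719.3000 ≈ 26.8198 mm.
From α = 2·arctan(d/2f) we get f = d / (2·tan(α/2)).
With d = 26.8198 mm and α/2 = 7°, tan(α/2) ≈ 0.12278, so f ≈ 26.8198 / 0.24557 ≈ 109.2147 mm.

109.21 mm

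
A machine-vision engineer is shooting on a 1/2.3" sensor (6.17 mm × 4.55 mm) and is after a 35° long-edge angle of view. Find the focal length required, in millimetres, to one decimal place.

9.8 mm

From α = 2·arctan(w/2f) we get f = w / (2·tan(α/2)).
With w = 6.17 mm and α/2 = 17.5°, tan(α/2) ≈ 0.31530, so f ≈ 6.17 / 0.63060 ≈ 9.7844 mm.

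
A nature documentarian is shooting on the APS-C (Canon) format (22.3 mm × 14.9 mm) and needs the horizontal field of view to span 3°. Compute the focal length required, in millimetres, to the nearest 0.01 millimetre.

From α = 2·arctan(w/2f) we get f = w / (2·tan(α/2)).
With w = 22.3 mm and α/2 = 1.5°, tan(α/2) ≈ 0.02619, so f ≈ 22.3 / 0.05237 ≈ 425.8013 mm.

425.80 mm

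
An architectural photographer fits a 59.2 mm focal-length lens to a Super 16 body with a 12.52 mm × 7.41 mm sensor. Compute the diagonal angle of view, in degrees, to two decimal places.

14.01°

Sensor diagonal = √(12.52² + 7.41²) = √211.6585 ≈ 14.5485 mm.
Angle of view α = 2·arctan(d/2f) with d = 14.5485 mm and f = 59.2 mm.
d/2f = 0.12288; arctan(0.12288) ≈ 7.0051°, so α ≈ 14.0103°.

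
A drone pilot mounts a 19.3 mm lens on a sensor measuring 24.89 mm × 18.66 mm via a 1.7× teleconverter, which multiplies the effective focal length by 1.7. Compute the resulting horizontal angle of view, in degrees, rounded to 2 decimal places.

41.54°

Effective focal length f = 19.3 × 1.7 = 32.81 mm.
α = 2·arctan(24.89 / (2 × 32.81)) = 2·arctan(0.37931) ≈ 41.5440°.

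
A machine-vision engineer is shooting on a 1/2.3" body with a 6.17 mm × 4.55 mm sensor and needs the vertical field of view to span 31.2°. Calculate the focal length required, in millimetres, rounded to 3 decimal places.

8.148 mm

From α = 2·arctan(h/2f) we get f = h / (2·tan(α/2)).
With h = 4.55 mm and α/2 = 15.6°, tan(α/2) ≈ 0.27921, so f ≈ 4.55 / 0.55841 ≈ 8.1481 mm.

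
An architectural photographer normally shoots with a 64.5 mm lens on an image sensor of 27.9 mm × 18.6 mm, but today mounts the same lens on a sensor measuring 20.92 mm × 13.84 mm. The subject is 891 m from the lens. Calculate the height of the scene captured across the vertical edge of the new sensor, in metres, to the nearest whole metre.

The focal length stays 64.5 mm; the relevant sensor dimension is now h = 13.84 mm. Object distance dₒ = 891 m = 891000 mm.
Thin-lens field height W = h·(dₒ − f)/f = 13.84 × (891000 − 64.5)/64.5 ≈ 191171.276 mm = 191.171 m.

191 m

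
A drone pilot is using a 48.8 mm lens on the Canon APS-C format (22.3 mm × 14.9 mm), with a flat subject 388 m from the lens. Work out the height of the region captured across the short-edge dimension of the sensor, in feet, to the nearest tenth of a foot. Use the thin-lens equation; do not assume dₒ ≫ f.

dₒ: 388 m = 388000 mm.
Similar triangles through the lens centre give W/dₒ = h/dᵢ; with 1/f = 1/dₒ + 1/dᵢ this gives W = h·(dₒ − f)/f.
W = 14.9 mm × (388000 − 48.8) / 48.8 = 14.9 × 7949.8197 ≈ 118452.313 mm = 118452.313/304.8 ft = 388.623 ft.

388.6 ft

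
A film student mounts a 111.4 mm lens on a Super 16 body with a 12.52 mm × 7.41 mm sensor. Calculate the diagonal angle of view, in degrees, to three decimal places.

Sensor diagonal = √(12.52² + 7.41²) = √211.6585 ≈ 14.5485 mm.
Angle of view α = 2·arctan(d/2f) with d = 14.5485 mm and f = 111.4 mm.
d/2f = 0.06530; arctan(0.06530) ≈ 3.7360°, so α ≈ 7.4720°.

7.472°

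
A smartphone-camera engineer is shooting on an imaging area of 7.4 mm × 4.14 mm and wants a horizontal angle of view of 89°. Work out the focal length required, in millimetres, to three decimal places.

From α = 2·arctan(w/2f) we get f = w / (2·tan(α/2)).
With w = 7.4 mm and α/2 = 44.5°, tan(α/2) ≈ 0.98270, so f ≈ 7.4 / 1.96539 ≈ 3.7651 mm.

3.765 mm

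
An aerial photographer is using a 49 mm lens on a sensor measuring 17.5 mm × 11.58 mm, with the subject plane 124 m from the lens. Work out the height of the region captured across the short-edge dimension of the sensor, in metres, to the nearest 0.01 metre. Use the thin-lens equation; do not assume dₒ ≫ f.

29.29 m

dₒ: 124 m = 124000 mm.
Similar triangles through the lens centre give W/dₒ = h/dᵢ; with 1/f = 1/dₒ + 1/dᵢ this gives W = h·(dₒ − f)/f.
W = 11.58 mm × (124000 − 49) / 49 = 11.58 × 2529.6122 ≈ 29292.910 mm = 29.2929 m.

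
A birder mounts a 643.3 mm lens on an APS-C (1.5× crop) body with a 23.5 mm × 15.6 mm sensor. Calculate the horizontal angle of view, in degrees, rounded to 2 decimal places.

2.09°

Angle of view α = 2·arctan(w/2f) with w = 23.5 mm and f = 643.3 mm.
w/2f = 0.01827; arctan(0.01827) ≈ 1.0464°, so α ≈ 2.0928°.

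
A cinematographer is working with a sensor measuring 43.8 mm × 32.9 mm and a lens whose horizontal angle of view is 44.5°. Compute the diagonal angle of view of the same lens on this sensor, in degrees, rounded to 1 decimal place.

From the horizontal AOV: f = 43.8 / (2·tan(22.25°)) = 43.8 / 0.81822 ≈ 53.5307 mm.
Sensor diagonal = √(43.8² + 32.9²) = √3000.8500 ≈ 54.7800 mm.
Diagonal AOV = 2·arctan(54.7800 / (2 × 53.5307)) = 2·arctan(0.51167) ≈ 54.1948°.

54.2°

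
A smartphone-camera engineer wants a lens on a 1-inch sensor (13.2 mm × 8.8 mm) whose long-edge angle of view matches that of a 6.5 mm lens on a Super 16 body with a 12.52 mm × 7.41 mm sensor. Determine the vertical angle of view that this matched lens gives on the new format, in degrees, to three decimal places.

65.405°

Equal long-edge AOV ⇒ f₂ = f₁ · 13.2/12.52 = 6.5 × 1.05431 ≈ 6.8530 mm.
Vertical AOV on the new format = 2·arctan(8.8 / (2 × 6.8530)) = 2·arctan(0.64205) ≈ 65.4051°.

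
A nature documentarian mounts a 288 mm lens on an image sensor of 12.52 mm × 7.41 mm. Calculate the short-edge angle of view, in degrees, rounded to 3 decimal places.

Angle of view α = 2·arctan(h/2f) with h = 7.41 mm and f = 288 mm.
h/2f = 0.01286; arctan(0.01286) ≈ 0.7370°, so α ≈ 1.4741°.

1.474°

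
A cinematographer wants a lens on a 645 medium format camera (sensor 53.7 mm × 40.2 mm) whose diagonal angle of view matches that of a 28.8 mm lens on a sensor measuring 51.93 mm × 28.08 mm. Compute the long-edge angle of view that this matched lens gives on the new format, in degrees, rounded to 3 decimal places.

78.737°

Sensor diagonal = √(51.93² + 28.08²) = √3485.2113 ≈ 59.0357 mm.
Sensor diagonal = √(53.7² + 40.2²) = √4499.7300 ≈ 67.0800 mm.
Equal diagonal AOV ⇒ f₂ = f₁ · 67.0800/59.0357 = 28.8 × 1.13626 ≈ 32.7244 mm.
Long-edge AOV on the new format = 2·arctan(53.7 / (2 × 32.7244)) = 2·arctan(0.82049) ≈ 78.7371°.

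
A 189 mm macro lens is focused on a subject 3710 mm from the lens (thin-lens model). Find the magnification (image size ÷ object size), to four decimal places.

0.0537×

Thin lens: 1/f = 1/dₒ + 1/dᵢ → 1/dᵢ = 1/189 − 1/3710 = 0.0050215 mm⁻¹, so dᵢ ≈ 199.1451 mm.
Magnification m = dᵢ/dₒ = 199.1451/3710 ≈ 0.05368.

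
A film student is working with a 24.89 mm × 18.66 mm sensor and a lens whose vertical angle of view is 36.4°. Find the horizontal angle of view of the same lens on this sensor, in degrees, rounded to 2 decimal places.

From the vertical AOV: f = 18.66 / (2·tan(18.2°)) = 18.66 / 0.65757 ≈ 28.3774 mm.
Horizontal AOV = 2·arctan(24.89 / (2 × 28.3774)) = 2·arctan(0.43855) ≈ 47.3601°.

47.36°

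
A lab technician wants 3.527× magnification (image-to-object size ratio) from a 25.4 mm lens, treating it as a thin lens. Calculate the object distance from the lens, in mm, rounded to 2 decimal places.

32.60 mm

With m = dᵢ/dₒ and 1/f = 1/dₒ + 1/dᵢ, substituting dᵢ = m·dₒ gives 1/f = (1 + 1/m)/dₒ, hence dₒ = f·(1 + 1/m).
dₒ = 25.4 × (1 + 1/3.527) = 25.4 × 1.28353 ≈ 32.602 mm.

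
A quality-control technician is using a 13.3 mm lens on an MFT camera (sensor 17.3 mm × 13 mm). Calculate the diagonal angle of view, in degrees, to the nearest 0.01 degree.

78.26°

Sensor diagonal = √(17.3² + 13²) = √468.2900 ≈ 21.6400 mm.
Angle of view α = 2·arctan(d/2f) with d = 21.6400 mm and f = 13.3 mm.
d/2f = 0.81353; arctan(0.81353) ≈ 39.1295°, so α ≈ 78.2591°.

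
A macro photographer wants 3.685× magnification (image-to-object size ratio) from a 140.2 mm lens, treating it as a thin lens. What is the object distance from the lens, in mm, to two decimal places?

With m = dᵢ/dₒ and 1/f = 1/dₒ + 1/dᵢ, substituting dᵢ = m·dₒ gives 1/f = (1 + 1/m)/dₒ, hence dₒ = f·(1 + 1/m).
dₒ = 140.2 × (1 + 1/3.685) = 140.2 × 1.27137 ≈ 178.246 mm.

178.25 mm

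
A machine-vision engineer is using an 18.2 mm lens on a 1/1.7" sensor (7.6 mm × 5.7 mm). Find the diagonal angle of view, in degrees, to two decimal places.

Sensor diagonal = √(7.6² + 5.7²) = √90.2500 ≈ 9.5000 mm.
Angle of view α = 2·arctan(d/2f) with d = 9.5000 mm and f = 18.2 mm.
d/2f = 0.26099; arctan(0.26099) ≈ 14.6273°, so α ≈ 29.2546°.

29.25°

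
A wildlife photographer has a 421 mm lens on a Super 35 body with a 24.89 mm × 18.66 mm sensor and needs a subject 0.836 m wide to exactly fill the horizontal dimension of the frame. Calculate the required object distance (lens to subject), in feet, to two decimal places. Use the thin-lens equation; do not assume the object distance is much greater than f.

W: 0.836 m = 836 mm.
Magnification m = w/W = dᵢ/dₒ; combined with 1/f = 1/dₒ + 1/dᵢ this gives dₒ = f·(1 + W/w).
dₒ = 421 mm × (1 + 836/24.89) = 421 × 34.5878 ≈ 14561.458 mm = 14561.458/304.8 ft = 47.7738 ft.

47.77 ft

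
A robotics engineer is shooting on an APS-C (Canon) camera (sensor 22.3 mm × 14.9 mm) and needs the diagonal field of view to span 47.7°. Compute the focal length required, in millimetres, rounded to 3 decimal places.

Sensor diagonal = √(22.3² + 14.9²) = √719.3000 ≈ 26.8198 mm.
From α = 2·arctan(d/2f) we get f = d / (2·tan(α/2)).
With d = 26.8198 mm and α/2 = 23.85°, tan(α/2) ≈ 0.44210, so f ≈ 26.8198 / 0.88419 ≈ 30.3326 mm.

30.333 mm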